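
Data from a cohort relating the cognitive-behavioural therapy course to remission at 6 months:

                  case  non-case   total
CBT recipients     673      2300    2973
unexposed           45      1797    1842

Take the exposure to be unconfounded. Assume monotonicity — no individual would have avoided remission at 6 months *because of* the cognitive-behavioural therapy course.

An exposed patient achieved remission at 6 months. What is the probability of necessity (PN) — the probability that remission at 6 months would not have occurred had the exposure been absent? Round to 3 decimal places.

p₁ = P(outcome | exposed) = 673/2973 = 0.22637
p₀ = P(outcome | unexposed) = 45/1842 = 0.02443
Under exogeneity and monotonicity, PN = (p₁ − p₀)/p₁.
PN = (0.22637 − 0.02443) / 0.22637 ≈ 0.8921

PN ≈ 0.892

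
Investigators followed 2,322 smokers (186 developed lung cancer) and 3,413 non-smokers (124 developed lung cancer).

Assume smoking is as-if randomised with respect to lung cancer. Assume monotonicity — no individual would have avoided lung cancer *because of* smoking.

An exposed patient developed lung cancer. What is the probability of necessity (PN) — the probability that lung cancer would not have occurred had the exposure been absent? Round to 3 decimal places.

p₁ = P(outcome | exposed) = 186/2322 = 0.080103
p₀ = P(outcome | unexposed) = 124/3413 = 0.036332
Under exogeneity and monotonicity, PN = (p₁ − p₀) / p₁.
PN = (0.080103 − 0.036332) / 0.080103 = 0.043772 / 0.080103 ≈ 0.5464

PN ≈ 0.546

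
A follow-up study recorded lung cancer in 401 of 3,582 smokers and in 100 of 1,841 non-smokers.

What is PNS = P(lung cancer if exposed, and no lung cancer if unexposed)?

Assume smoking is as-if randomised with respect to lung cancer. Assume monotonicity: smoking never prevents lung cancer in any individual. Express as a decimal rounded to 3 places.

PNS ≈ 0.058

p₁ = P(outcome | exposed) = 401/3582 = 0.11195
p₀ = P(outcome | unexposed) = 100/1841 = 0.054318
Under exogeneity and monotonicity, PNS = p₁ − p₀.
PNS = 0.11195 − 0.054318 = 0.05763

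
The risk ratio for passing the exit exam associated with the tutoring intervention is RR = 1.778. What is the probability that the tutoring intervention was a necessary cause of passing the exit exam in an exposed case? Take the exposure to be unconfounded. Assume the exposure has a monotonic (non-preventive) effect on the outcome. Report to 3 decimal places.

PN ≈ 0.438

Under exogeneity and monotonicity, PN = (RR − 1) / RR = 1 − 1/RR.
PN = (1.778 − 1) / 1.778 = 0.778 / 1.778 ≈ 0.4376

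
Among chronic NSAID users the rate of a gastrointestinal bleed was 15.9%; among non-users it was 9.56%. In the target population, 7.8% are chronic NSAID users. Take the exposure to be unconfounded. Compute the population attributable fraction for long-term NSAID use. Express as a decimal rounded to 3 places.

p₁ = 0.159, p₀ = 0.0956.
Overall risk P(Y=1) = π·p₁ + (1−π)·p₀ = 0.078×0.159 + 0.922×0.0956 = 0.10055.
Under exogeneity, PAF = [P(Y=1) − p₀] / P(Y=1).
PAF = (0.10055 − 0.0956) / 0.10055 ≈ 0.0492

PAF ≈ 0.049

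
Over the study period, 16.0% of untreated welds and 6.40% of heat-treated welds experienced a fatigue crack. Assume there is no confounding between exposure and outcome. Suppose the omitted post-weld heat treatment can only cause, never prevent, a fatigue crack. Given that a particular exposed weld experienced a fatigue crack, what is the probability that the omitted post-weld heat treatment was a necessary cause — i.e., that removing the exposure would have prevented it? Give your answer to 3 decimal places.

PN ≈ 0.600

p₁ = 0.16, p₀ = 0.064.
Under exogeneity and monotonicity, PN = (p₁ − p₀) / p₁.
PN = (0.16 − 0.064) / 0.16 = 0.096 / 0.16 ≈ 0.6000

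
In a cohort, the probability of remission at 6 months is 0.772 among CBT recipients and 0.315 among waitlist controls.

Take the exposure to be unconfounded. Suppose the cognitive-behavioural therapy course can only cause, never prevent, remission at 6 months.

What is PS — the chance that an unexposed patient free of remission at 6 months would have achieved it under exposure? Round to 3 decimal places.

Let p₁ = 0.772, p₀ = 0.315.
Under exogeneity and monotonicity, PS = (p₁ − p₀) / (1 − p₀).
PS = (0.772 − 0.315) / (1 − 0.315) = 0.457 / 0.685 ≈ 0.6672

PS ≈ 0.667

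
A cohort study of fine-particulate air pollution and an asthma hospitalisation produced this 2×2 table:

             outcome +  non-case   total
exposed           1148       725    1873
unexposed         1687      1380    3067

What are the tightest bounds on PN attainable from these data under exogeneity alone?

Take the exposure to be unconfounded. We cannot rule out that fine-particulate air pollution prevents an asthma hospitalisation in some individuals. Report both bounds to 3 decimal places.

0.103 ≤ PN ≤ 0.734

p₁ = P(outcome | exposed) = 1148/1873 = 0.61292
p₀ = P(outcome | unexposed) = 1687/3067 = 0.55005
Under exogeneity alone the bounds on PN are max{0,(p₁−p₀)/p₁} ≤ PN ≤ min{1,(1−p₀)/p₁}.
  lower = (p₁ − p₀)/p₁ = 0.062872 / 0.61292 ≈ 0.1026
  upper = min{1, (1 − p₀)/p₁} = 0.44995 / 0.61292 ≈ 0.7341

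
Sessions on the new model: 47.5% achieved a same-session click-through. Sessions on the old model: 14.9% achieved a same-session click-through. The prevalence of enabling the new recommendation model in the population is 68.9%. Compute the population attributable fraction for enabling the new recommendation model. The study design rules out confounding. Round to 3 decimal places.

p₁ = 0.475, p₀ = 0.149.
Overall risk P(Y=1) = π·p₁ + (1−π)·p₀ = 0.689×0.475 + 0.311×0.149 = 0.37361.
Under exogeneity, PAF = [P(Y=1) − p₀] / P(Y=1).
PAF = (0.37361 − 0.149) / 0.37361 ≈ 0.6012

PAF ≈ 0.601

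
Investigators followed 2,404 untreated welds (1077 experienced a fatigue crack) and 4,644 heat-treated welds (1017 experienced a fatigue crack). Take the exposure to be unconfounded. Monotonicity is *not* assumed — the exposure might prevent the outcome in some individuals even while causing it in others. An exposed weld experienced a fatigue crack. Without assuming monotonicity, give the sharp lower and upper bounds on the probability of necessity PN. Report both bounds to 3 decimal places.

0.511 ≤ PN ≤ 1.000

p₁ = P(outcome | exposed) = 1077/2404 = 0.448
p₀ = P(outcome | unexposed) = 1017/4644 = 0.21899
Under exogeneity alone the bounds on PN are max{0,(p₁−p₀)/p₁} ≤ PN ≤ min{1,(1−p₀)/p₁}.
  lower = (p₁ − p₀)/p₁ = 0.22901 / 0.448 ≈ 0.5112
  upper = min{1, (1 − p₀)/p₁} = 0.78101 / 0.448 ≈ 1.7433 → capped at 1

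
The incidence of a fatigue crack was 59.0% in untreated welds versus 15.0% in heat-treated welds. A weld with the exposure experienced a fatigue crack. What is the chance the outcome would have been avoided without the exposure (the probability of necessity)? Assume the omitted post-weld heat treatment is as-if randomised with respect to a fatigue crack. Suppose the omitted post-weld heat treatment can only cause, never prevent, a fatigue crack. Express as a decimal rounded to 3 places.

PN ≈ 0.746

p₁ = 0.59, p₀ = 0.15.
Under exogeneity and monotonicity, PN = (p₁ − p₀) / p₁.
PN = (0.59 − 0.15) / 0.59 = 0.44 / 0.59 ≈ 0.7458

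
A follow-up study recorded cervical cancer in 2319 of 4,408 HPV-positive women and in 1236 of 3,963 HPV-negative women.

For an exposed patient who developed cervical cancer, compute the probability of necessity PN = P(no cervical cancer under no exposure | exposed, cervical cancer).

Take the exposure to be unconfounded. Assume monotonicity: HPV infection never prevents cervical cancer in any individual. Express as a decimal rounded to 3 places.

p₁ = P(outcome | exposed) = 2319/4408 = 0.52609
p₀ = P(outcome | unexposed) = 1236/3963 = 0.31188
Under exogeneity and monotonicity, PN = (p₁ − p₀) / p₁.
PN = (0.52609 − 0.31188) / 0.52609 = 0.2142 / 0.52609 ≈ 0.4072

PN ≈ 0.407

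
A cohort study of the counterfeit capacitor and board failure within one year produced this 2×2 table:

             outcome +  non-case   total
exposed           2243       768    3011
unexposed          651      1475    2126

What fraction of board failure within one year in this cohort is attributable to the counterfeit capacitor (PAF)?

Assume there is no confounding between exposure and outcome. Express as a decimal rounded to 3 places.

p₁ = P(outcome | exposed) = 2243/3011 = 0.74494
p₀ = P(outcome | unexposed) = 651/2126 = 0.30621
Exposure prevalence π = 3011/5137 = 0.58614; overall risk P(Y=1) = 0.56336.
Under exogeneity, PAF = [P(Y=1) − p₀]/P(Y=1).
PAF = (0.56336 − 0.30621) / 0.56336 ≈ 0.4565

PAF ≈ 0.456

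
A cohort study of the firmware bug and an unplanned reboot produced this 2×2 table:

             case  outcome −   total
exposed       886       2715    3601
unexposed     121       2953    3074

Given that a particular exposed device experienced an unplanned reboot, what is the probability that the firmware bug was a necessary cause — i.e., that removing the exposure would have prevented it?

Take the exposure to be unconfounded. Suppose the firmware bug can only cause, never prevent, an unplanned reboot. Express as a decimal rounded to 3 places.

PN ≈ 0.840

p₁ = P(outcome | exposed) = 886/3601 = 0.24604
p₀ = P(outcome | unexposed) = 121/3074 = 0.039362
Under exogeneity and monotonicity, PN = (p₁ − p₀)/p₁.
PN = (0.24604 − 0.039362) / 0.24604 ≈ 0.8400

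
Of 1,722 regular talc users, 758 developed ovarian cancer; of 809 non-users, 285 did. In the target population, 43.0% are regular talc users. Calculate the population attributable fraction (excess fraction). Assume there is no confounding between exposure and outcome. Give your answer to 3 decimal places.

p₁ = P(outcome | exposed) = 758/1722 = 0.44019
p₀ = P(outcome | unexposed) = 285/809 = 0.35229
Overall risk P(Y=1) = π·p₁ + (1−π)·p₀ = 0.43×0.44019 + 0.57×0.35229 = 0.39008.
Under exogeneity, PAF = [P(Y=1) − p₀] / P(Y=1).
PAF = (0.39008 − 0.35229) / 0.39008 ≈ 0.0969

PAF ≈ 0.097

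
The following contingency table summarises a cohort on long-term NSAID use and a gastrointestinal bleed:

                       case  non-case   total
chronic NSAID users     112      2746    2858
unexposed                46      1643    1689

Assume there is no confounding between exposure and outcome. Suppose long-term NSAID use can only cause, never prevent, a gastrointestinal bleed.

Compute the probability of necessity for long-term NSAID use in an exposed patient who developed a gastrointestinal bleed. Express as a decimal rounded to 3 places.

p₁ = P(outcome | exposed) = 112/2858 = 0.039188
p₀ = P(outcome | unexposed) = 46/1689 = 0.027235
Under exogeneity and monotonicity, PN = (p₁ − p₀)/p₁.
PN = (0.039188 − 0.027235) / 0.039188 ≈ 0.3050

PN ≈ 0.305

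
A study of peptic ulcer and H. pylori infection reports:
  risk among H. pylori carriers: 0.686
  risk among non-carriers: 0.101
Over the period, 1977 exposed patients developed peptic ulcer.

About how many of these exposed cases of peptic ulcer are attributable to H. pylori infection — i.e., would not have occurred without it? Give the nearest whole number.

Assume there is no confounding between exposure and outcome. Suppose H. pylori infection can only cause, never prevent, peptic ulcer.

Let p₁ = 0.686, p₀ = 0.101.
PN = (p₁ − p₀)/p₁ = (0.686 − 0.101) / 0.686 ≈ 0.85277.
Attributable cases ≈ PN × (exposed cases) = 0.85277 × 1977 ≈ 1685.93.

about 1686 cases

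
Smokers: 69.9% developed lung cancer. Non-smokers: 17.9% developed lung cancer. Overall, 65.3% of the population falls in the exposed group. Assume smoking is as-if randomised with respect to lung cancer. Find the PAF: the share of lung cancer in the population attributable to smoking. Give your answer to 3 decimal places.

p₁ = 0.699, p₀ = 0.179.
Overall risk P(Y=1) = π·p₁ + (1−π)·p₀ = 0.653×0.699 + 0.347×0.179 = 0.51856.
Under exogeneity, PAF = [P(Y=1) − p₀] / P(Y=1).
PAF = (0.51856 − 0.179) / 0.51856 ≈ 0.6548

PAF ≈ 0.655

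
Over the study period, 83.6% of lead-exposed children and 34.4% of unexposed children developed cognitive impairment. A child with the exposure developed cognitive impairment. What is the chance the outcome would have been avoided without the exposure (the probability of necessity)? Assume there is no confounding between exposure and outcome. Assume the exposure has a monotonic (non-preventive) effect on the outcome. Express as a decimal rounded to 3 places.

PN ≈ 0.589

p₁ = 0.836, p₀ = 0.344.
Under exogeneity and monotonicity, PN = (p₁ − p₀) / p₁.
PN = (0.836 − 0.344) / 0.836 = 0.492 / 0.836 ≈ 0.5885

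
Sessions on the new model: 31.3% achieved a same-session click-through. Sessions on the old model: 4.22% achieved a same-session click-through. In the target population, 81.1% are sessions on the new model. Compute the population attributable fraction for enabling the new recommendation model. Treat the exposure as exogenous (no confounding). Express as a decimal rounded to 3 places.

PAF ≈ 0.839

p₁ = 0.313, p₀ = 0.0422.
Overall risk P(Y=1) = π·p₁ + (1−π)·p₀ = 0.811×0.313 + 0.189×0.0422 = 0.26182.
Under exogeneity, PAF = [P(Y=1) − p₀] / P(Y=1).
PAF = (0.26182 − 0.0422) / 0.26182 ≈ 0.8388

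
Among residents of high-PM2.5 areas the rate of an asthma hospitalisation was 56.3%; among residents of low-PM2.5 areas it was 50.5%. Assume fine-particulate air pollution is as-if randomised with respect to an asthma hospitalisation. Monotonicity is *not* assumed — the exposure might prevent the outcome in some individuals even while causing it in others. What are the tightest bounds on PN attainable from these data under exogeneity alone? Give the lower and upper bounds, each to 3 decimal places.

0.103 ≤ PN ≤ 0.879

p₁ = 0.563, p₀ = 0.505.
Under exogeneity alone the bounds on PN are max{0,(p₁−p₀)/p₁} ≤ PN ≤ min{1,(1−p₀)/p₁}.
  lower = (p₁ − p₀)/p₁ = 0.058 / 0.563 ≈ 0.1030
  upper = min{1, (1 − p₀)/p₁} = 0.495 / 0.563 ≈ 0.8792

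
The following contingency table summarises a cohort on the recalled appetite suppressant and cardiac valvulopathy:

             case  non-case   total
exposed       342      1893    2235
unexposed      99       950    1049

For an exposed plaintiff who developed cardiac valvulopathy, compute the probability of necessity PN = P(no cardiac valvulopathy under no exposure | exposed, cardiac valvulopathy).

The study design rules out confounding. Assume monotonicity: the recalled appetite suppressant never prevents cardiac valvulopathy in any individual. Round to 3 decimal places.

PN ≈ 0.383

p₁ = P(outcome | exposed) = 342/2235 = 0.15302
p₀ = P(outcome | unexposed) = 99/1049 = 0.094376
Under exogeneity and monotonicity, PN = (p₁ − p₀)/p₁.
PN = (0.15302 − 0.094376) / 0.15302 ≈ 0.3832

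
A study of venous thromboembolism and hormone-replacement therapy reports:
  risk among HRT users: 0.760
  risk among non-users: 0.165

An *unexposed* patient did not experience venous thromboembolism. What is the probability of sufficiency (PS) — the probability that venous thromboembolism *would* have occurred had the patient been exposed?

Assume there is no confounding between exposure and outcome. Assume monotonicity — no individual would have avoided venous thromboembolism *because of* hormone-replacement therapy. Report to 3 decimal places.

Let p₁ = 0.76, p₀ = 0.165.
Under exogeneity and monotonicity, PS = (p₁ − p₀) / (1 − p₀).
PS = (0.76 − 0.165) / (1 − 0.165) = 0.595 / 0.835 ≈ 0.7126

PS ≈ 0.713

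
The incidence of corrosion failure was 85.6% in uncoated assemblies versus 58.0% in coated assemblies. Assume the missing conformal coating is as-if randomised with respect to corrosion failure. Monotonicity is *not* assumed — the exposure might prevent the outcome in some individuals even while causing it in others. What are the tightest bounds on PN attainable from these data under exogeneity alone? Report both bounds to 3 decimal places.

0.322 ≤ PN ≤ 0.491

p₁ = 0.856, p₀ = 0.58.
Under exogeneity alone the bounds on PN are max{0,(p₁−p₀)/p₁} ≤ PN ≤ min{1,(1−p₀)/p₁}.
  lower = (p₁ − p₀)/p₁ = 0.276 / 0.856 ≈ 0.3224
  upper = min{1, (1 − p₀)/p₁} = 0.42 / 0.856 ≈ 0.4907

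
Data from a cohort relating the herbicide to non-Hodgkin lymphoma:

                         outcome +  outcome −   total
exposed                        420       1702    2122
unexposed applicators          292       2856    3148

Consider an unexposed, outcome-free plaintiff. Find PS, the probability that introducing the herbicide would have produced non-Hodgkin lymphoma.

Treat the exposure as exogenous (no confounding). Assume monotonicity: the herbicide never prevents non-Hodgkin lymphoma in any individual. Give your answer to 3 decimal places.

PS ≈ 0.116

p₁ = P(outcome | exposed) = 420/2122 = 0.19793
p₀ = P(outcome | unexposed) = 292/3148 = 0.092757
Under exogeneity and monotonicity, PS = (p₁ − p₀)/(1 − p₀).
PS = (0.19793 − 0.092757) / 0.90724 ≈ 0.1159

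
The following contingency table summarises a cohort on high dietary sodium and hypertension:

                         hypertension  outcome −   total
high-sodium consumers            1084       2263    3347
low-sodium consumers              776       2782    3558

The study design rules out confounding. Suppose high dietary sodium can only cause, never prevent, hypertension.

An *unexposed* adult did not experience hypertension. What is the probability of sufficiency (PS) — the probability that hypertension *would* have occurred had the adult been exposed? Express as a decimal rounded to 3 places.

PS ≈ 0.135

p₁ = P(outcome | exposed) = 1084/3347 = 0.32387
p₀ = P(outcome | unexposed) = 776/3558 = 0.2181
Under exogeneity and monotonicity, PS = (p₁ − p₀)/(1 − p₀).
PS = (0.32387 − 0.2181) / 0.7819 ≈ 0.1353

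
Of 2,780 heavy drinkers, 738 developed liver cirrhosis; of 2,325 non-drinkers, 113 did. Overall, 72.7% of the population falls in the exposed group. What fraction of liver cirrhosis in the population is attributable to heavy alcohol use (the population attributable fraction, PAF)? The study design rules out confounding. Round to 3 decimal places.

p₁ = P(outcome | exposed) = 738/2780 = 0.26547
p₀ = P(outcome | unexposed) = 113/2325 = 0.048602
Overall risk P(Y=1) = π·p₁ + (1−π)·p₀ = 0.727×0.26547 + 0.273×0.048602 = 0.20626.
Under exogeneity, PAF = [P(Y=1) − p₀] / P(Y=1).
PAF = (0.20626 − 0.048602) / 0.20626 ≈ 0.7644

PAF ≈ 0.764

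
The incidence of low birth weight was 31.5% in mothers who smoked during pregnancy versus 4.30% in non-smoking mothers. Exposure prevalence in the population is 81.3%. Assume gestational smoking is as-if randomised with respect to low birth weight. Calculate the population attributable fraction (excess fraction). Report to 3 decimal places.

PAF ≈ 0.837

p₁ = 0.315, p₀ = 0.043.
Overall risk P(Y=1) = π·p₁ + (1−π)·p₀ = 0.813×0.315 + 0.187×0.043 = 0.26414.
Under exogeneity, PAF = [P(Y=1) − p₀] / P(Y=1).
PAF = (0.26414 − 0.043) / 0.26414 ≈ 0.8372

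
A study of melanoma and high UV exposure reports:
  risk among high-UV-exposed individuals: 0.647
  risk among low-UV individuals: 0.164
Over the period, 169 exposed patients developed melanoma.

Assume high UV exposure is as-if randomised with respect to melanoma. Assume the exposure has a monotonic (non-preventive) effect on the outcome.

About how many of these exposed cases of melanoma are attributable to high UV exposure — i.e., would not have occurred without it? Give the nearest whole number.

Let p₁ = 0.647, p₀ = 0.164.
PN = (p₁ − p₀)/p₁ = (0.647 − 0.164) / 0.647 ≈ 0.74652.
Attributable cases ≈ PN × (exposed cases) = 0.74652 × 169 ≈ 126.16.

about 126 cases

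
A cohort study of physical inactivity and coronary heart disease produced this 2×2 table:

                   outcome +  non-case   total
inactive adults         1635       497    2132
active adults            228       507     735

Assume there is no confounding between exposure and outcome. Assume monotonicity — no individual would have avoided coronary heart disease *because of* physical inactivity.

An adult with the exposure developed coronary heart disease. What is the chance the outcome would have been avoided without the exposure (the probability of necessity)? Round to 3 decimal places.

PN ≈ 0.596

p₁ = P(outcome | exposed) = 1635/2132 = 0.76689
p₀ = P(outcome | unexposed) = 228/735 = 0.3102
Under exogeneity and monotonicity, PN = (p₁ − p₀)/p₁.
PN = (0.76689 − 0.3102) / 0.76689 ≈ 0.5955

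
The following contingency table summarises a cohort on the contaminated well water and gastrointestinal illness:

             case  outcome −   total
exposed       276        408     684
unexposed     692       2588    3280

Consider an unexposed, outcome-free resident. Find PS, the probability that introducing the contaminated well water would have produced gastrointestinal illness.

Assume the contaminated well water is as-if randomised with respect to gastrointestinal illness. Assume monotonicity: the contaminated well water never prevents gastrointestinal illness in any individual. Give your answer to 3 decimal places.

PS ≈ 0.244

p₁ = P(outcome | exposed) = 276/684 = 0.40351
p₀ = P(outcome | unexposed) = 692/3280 = 0.21098
Under exogeneity and monotonicity, PS = (p₁ − p₀)/(1 − p₀).
PS = (0.40351 − 0.21098) / 0.78902 ≈ 0.2440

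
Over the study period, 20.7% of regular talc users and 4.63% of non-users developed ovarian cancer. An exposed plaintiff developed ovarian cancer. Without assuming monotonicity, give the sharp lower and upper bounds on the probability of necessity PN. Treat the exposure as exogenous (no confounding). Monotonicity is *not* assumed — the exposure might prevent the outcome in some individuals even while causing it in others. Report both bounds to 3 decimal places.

p₁ = 0.207, p₀ = 0.0463.
Under exogeneity alone the bounds on PN are max{0,(p₁−p₀)/p₁} ≤ PN ≤ min{1,(1−p₀)/p₁}.
  lower = (p₁ − p₀)/p₁ = 0.1607 / 0.207 ≈ 0.7763
  upper = min{1, (1 − p₀)/p₁} = 0.9537 / 0.207 ≈ 4.6072 → capped at 1

0.776 ≤ PN ≤ 1.000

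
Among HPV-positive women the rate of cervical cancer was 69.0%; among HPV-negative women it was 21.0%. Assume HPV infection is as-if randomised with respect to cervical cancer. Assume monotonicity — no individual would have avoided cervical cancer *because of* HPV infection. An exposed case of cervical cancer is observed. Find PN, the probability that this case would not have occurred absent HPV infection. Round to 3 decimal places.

PN ≈ 0.696

p₁ = 0.69, p₀ = 0.21.
Under exogeneity and monotonicity, PN = (p₁ − p₀) / p₁.
PN = (0.69 − 0.21) / 0.69 = 0.48 / 0.69 ≈ 0.6957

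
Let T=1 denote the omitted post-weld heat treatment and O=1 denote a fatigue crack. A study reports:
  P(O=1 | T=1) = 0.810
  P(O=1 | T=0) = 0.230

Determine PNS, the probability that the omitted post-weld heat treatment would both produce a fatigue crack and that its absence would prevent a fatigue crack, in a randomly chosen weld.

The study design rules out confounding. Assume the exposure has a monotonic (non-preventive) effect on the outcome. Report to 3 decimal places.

Let p₁ = 0.81, p₀ = 0.23.
Under exogeneity and monotonicity, PNS = p₁ − p₀.
PNS = 0.81 − 0.23 = 0.58

PNS ≈ 0.580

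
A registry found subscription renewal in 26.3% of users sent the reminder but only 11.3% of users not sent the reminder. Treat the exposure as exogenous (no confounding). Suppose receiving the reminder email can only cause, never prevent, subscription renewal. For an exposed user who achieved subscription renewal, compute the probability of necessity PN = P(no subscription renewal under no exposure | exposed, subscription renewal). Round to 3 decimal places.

PN ≈ 0.570

p₁ = 0.263, p₀ = 0.113.
Under exogeneity and monotonicity, PN = (p₁ − p₀) / p₁.
PN = (0.263 − 0.113) / 0.263 = 0.15 / 0.263 ≈ 0.5703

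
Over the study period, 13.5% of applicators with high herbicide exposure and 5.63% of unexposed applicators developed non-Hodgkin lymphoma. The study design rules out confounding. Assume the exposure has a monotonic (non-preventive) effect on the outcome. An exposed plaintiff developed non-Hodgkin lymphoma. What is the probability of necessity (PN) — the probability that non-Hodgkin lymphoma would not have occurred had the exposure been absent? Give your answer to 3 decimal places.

PN ≈ 0.583

p₁ = 0.135, p₀ = 0.0563.
Under exogeneity and monotonicity, PN = (p₁ − p₀) / p₁.
PN = (0.135 − 0.0563) / 0.135 = 0.0787 / 0.135 ≈ 0.5830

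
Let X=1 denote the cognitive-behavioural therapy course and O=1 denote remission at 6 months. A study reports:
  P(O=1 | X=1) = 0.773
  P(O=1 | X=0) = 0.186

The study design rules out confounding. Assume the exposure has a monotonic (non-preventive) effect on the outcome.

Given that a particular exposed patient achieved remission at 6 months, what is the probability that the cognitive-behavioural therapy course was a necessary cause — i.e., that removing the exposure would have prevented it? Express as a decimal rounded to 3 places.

PN ≈ 0.759

Let p₁ = 0.773, p₀ = 0.186.
Under exogeneity and monotonicity, PN = (p₁ − p₀) / p₁.
PN = (0.773 − 0.186) / 0.773 = 0.587 / 0.773 ≈ 0.7594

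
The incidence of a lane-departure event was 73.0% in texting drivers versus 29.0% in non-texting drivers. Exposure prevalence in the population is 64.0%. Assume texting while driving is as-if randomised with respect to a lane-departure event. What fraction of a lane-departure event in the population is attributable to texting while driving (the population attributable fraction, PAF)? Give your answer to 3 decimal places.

p₁ = 0.73, p₀ = 0.29.
Overall risk P(Y=1) = π·p₁ + (1−π)·p₀ = 0.64×0.73 + 0.36×0.29 = 0.5716.
Under exogeneity, PAF = [P(Y=1) − p₀] / P(Y=1).
PAF = (0.5716 − 0.29) / 0.5716 ≈ 0.4927

PAF ≈ 0.493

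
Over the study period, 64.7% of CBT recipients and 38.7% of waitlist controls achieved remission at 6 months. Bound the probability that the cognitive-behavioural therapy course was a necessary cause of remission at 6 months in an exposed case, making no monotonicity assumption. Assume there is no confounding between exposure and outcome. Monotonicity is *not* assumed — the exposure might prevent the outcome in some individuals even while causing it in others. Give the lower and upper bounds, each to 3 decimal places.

p₁ = 0.647, p₀ = 0.387.
Under exogeneity alone the bounds on PN are max{0,(p₁−p₀)/p₁} ≤ PN ≤ min{1,(1−p₀)/p₁}.
  lower = (p₁ − p₀)/p₁ = 0.26 / 0.647 ≈ 0.4019
  upper = min{1, (1 − p₀)/p₁} = 0.613 / 0.647 ≈ 0.9474

0.402 ≤ PN ≤ 0.947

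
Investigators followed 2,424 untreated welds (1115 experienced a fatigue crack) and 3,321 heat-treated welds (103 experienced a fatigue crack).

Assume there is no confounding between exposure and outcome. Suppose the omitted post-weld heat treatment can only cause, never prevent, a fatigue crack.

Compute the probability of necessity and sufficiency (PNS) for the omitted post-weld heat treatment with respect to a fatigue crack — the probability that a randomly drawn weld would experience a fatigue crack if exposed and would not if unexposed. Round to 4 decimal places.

p₁ = P(outcome | exposed) = 1115/2424 = 0.45998
p₀ = P(outcome | unexposed) = 103/3321 = 0.031015
Under exogeneity and monotonicity, PNS = p₁ − p₀.
PNS = 0.45998 − 0.031015 = 0.42897

PNS ≈ 0.4290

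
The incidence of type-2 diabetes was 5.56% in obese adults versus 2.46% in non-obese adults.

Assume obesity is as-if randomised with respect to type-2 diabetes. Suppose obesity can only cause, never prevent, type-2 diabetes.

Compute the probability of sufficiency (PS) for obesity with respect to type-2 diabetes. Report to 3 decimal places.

PS ≈ 0.032

p₁ = 0.0556, p₀ = 0.0246.
Under exogeneity and monotonicity, PS = (p₁ − p₀) / (1 − p₀).
PS = (0.0556 − 0.0246) / (1 − 0.0246) = 0.031 / 0.9754 ≈ 0.0318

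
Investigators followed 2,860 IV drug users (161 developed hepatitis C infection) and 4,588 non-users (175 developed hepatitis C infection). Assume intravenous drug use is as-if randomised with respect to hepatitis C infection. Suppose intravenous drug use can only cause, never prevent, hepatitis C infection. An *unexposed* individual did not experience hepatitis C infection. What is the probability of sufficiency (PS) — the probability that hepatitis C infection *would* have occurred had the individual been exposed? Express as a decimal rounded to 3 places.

p₁ = P(outcome | exposed) = 161/2860 = 0.056294
p₀ = P(outcome | unexposed) = 175/4588 = 0.038143
Under exogeneity and monotonicity, PS = (p₁ − p₀) / (1 − p₀).
PS = (0.056294 − 0.038143) / (1 − 0.038143) = 0.018151 / 0.96186 ≈ 0.0189

PS ≈ 0.019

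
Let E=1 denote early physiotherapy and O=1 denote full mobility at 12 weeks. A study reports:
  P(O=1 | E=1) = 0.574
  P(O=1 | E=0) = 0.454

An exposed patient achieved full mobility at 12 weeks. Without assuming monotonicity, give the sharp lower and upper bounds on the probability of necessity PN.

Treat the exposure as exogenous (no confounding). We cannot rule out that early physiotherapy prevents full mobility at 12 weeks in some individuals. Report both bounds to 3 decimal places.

0.209 ≤ PN ≤ 0.951

Let p₁ = 0.574, p₀ = 0.454.
Under exogeneity alone the bounds on PN are max{0,(p₁−p₀)/p₁} ≤ PN ≤ min{1,(1−p₀)/p₁}.
  lower = (p₁ − p₀)/p₁ = 0.12 / 0.574 ≈ 0.2091
  upper = min{1, (1 − p₀)/p₁} = 0.546 / 0.574 ≈ 0.9512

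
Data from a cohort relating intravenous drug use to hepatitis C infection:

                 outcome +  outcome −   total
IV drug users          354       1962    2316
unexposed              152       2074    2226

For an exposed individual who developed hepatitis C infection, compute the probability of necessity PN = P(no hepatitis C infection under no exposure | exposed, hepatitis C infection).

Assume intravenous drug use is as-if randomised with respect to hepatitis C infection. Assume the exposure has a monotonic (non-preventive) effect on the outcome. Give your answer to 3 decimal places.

p₁ = P(outcome | exposed) = 354/2316 = 0.15285
p₀ = P(outcome | unexposed) = 152/2226 = 0.068284
Under exogeneity and monotonicity, PN = (p₁ − p₀) / p₁.
PN = (0.15285 − 0.068284) / 0.15285 = 0.084566 / 0.15285 ≈ 0.5533

PN ≈ 0.553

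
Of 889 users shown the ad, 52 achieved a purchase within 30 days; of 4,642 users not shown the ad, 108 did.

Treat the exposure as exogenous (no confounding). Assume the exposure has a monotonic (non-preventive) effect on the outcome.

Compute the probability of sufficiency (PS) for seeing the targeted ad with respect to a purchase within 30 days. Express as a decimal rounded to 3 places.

p₁ = P(outcome | exposed) = 52/889 = 0.058493
p₀ = P(outcome | unexposed) = 108/4642 = 0.023266
Under exogeneity and monotonicity, PS = (p₁ − p₀) / (1 − p₀).
PS = (0.058493 − 0.023266) / (1 − 0.023266) = 0.035227 / 0.97673 ≈ 0.0361

PS ≈ 0.036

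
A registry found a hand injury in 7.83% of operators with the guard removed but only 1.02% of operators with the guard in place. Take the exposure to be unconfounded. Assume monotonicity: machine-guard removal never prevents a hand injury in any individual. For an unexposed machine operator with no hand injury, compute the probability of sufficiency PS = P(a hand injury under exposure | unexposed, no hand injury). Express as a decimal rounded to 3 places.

PS ≈ 0.069

p₁ = 0.0783, p₀ = 0.0102.
Under exogeneity and monotonicity, PS = (p₁ − p₀) / (1 − p₀).
PS = (0.0783 − 0.0102) / (1 − 0.0102) = 0.0681 / 0.9898 ≈ 0.0688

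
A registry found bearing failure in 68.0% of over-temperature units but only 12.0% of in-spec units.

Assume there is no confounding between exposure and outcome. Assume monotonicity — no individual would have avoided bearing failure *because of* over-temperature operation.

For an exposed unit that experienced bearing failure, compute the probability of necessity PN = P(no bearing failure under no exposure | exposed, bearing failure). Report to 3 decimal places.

p₁ = 0.68, p₀ = 0.12.
Under exogeneity and monotonicity, PN = (p₁ − p₀) / p₁.
PN = (0.68 − 0.12) / 0.68 = 0.56 / 0.68 ≈ 0.8235

PN ≈ 0.824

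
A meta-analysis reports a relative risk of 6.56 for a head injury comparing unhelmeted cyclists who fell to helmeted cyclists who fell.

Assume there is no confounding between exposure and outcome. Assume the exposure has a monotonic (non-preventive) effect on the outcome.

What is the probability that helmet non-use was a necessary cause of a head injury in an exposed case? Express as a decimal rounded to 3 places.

Under exogeneity and monotonicity, PN = (RR − 1) / RR = 1 − 1/RR.
PN = (6.56 − 1) / 6.56 = 5.56 / 6.56 ≈ 0.8476

PN ≈ 0.848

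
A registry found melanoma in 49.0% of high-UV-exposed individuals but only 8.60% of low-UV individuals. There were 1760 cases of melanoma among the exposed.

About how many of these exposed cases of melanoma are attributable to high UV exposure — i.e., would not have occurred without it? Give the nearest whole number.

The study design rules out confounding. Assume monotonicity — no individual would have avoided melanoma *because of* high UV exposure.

about 1451 cases

p₁ = 0.49, p₀ = 0.086.
PN = (p₁ − p₀)/p₁ = (0.49 − 0.086) / 0.49 ≈ 0.82449.
Attributable cases ≈ PN × (exposed cases) = 0.82449 × 1760 ≈ 1451.10.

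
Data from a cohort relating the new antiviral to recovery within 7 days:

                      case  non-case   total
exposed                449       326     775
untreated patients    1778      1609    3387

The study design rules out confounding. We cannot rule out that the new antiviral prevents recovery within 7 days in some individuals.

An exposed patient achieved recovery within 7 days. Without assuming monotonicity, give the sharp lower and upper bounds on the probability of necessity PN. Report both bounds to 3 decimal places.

p₁ = P(outcome | exposed) = 449/775 = 0.57935
p₀ = P(outcome | unexposed) = 1778/3387 = 0.52495
Under exogeneity alone the bounds on PN are max{0,(p₁−p₀)/p₁} ≤ PN ≤ min{1,(1−p₀)/p₁}.
  lower = (p₁ − p₀)/p₁ = 0.054407 / 0.57935 ≈ 0.0939
  upper = min{1, (1 − p₀)/p₁} = 0.47505 / 0.57935 ≈ 0.8200

0.094 ≤ PN ≤ 0.820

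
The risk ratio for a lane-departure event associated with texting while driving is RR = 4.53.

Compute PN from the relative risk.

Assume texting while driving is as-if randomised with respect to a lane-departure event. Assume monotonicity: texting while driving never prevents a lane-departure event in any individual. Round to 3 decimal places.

PN ≈ 0.779

Under exogeneity and monotonicity, PN = (RR − 1) / RR = 1 − 1/RR.
PN = (4.53 − 1) / 4.53 = 3.53 / 4.53 ≈ 0.7792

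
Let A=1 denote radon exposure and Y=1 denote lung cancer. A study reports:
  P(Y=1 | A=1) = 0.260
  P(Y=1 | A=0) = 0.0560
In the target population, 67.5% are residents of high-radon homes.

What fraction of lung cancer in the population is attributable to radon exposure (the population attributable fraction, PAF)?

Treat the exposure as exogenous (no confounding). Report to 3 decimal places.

PAF ≈ 0.711

Let p₁ = 0.26, p₀ = 0.056.
Overall risk P(Y=1) = π·p₁ + (1−π)·p₀ = 0.675×0.26 + 0.325×0.056 = 0.1937.
Under exogeneity, PAF = [P(Y=1) − p₀] / P(Y=1).
PAF = (0.1937 − 0.056) / 0.1937 ≈ 0.7109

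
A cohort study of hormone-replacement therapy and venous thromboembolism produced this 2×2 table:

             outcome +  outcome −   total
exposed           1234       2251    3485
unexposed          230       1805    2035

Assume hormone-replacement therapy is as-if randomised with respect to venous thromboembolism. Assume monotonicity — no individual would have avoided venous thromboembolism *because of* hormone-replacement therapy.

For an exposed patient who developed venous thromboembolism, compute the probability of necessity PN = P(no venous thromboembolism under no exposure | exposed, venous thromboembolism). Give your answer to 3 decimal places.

p₁ = P(outcome | exposed) = 1234/3485 = 0.35409
p₀ = P(outcome | unexposed) = 230/2035 = 0.11302
Under exogeneity and monotonicity, PN = (p₁ − p₀) / p₁.
PN = (0.35409 − 0.11302) / 0.35409 = 0.24107 / 0.35409 ≈ 0.6808

PN ≈ 0.681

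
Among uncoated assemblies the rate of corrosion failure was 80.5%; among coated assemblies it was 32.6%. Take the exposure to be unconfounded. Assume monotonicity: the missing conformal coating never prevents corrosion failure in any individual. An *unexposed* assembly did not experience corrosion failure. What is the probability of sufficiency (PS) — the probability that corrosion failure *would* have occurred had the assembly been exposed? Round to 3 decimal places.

p₁ = 0.805, p₀ = 0.326.
Under exogeneity and monotonicity, PS = (p₁ − p₀) / (1 − p₀).
PS = (0.805 − 0.326) / (1 − 0.326) = 0.479 / 0.674 ≈ 0.7107

PS ≈ 0.711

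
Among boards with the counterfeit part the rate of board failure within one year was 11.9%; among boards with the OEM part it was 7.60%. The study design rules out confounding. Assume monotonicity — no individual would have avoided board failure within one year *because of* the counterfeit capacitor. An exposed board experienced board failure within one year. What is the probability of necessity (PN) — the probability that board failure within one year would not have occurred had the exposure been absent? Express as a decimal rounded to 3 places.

p₁ = 0.119, p₀ = 0.076.
Under exogeneity and monotonicity, PN = (p₁ − p₀) / p₁.
PN = (0.119 − 0.076) / 0.119 = 0.043 / 0.119 ≈ 0.3613

PN ≈ 0.361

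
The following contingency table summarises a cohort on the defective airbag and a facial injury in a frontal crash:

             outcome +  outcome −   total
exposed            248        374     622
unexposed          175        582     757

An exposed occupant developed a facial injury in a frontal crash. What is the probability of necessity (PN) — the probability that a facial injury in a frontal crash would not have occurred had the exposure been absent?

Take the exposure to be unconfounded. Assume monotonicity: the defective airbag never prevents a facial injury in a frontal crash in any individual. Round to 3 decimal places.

p₁ = P(outcome | exposed) = 248/622 = 0.39871
p₀ = P(outcome | unexposed) = 175/757 = 0.23118
Under exogeneity and monotonicity, PN = (p₁ − p₀) / p₁.
PN = (0.39871 − 0.23118) / 0.39871 = 0.16754 / 0.39871 ≈ 0.4202

PN ≈ 0.420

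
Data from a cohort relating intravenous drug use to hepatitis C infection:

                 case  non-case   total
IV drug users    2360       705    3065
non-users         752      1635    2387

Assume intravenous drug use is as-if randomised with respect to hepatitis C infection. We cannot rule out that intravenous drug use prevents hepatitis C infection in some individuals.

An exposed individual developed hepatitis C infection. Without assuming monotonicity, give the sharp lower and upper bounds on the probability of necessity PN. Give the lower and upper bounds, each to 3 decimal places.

0.591 ≤ PN ≤ 0.890

p₁ = P(outcome | exposed) = 2360/3065 = 0.76998
p₀ = P(outcome | unexposed) = 752/2387 = 0.31504
Under exogeneity alone the bounds on PN are max{0,(p₁−p₀)/p₁} ≤ PN ≤ min{1,(1−p₀)/p₁}.
  lower = (p₁ − p₀)/p₁ = 0.45494 / 0.76998 ≈ 0.5908
  upper = min{1, (1 − p₀)/p₁} = 0.68496 / 0.76998 ≈ 0.8896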